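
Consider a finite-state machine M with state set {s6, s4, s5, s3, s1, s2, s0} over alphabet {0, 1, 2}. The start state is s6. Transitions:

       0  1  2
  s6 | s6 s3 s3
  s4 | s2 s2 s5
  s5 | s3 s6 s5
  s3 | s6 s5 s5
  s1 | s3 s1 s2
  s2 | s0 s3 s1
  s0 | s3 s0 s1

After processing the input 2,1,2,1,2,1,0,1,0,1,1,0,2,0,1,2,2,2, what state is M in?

s5

s6 → s3 → s5 → s5 → s6 → s3 → s5 → s3 → s5 → s3 → s5 → s6 → s6 → s3 → s6 → s3 → s5 → s5 → s5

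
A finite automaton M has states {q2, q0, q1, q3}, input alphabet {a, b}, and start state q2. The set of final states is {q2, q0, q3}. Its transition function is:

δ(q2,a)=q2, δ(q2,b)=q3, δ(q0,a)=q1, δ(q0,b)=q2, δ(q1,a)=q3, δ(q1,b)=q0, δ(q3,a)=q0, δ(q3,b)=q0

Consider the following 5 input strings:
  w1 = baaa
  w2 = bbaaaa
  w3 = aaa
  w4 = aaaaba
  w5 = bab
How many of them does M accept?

4

w1: Trace: q2 -b-> q3 -a-> q0 -a-> q1 -a-> q3  → end q3, accepted
w2: Trace: q2 -b-> q3 -b-> q0 -a-> q1 -a-> q3 -a-> q0 -a-> q1  → end q1, rejected
w3: Trace: q2 -a-> q2 -a-> q2 -a-> q2  → end q2, accepted
w4: Trace: q2 -a-> q2 -a-> q2 -a-> q2 -a-> q2 -b-> q3 -a-> q0  → end q0, accepted
w5: Trace: q2 -b-> q3 -a-> q0 -b-> q2  → end q2, accepted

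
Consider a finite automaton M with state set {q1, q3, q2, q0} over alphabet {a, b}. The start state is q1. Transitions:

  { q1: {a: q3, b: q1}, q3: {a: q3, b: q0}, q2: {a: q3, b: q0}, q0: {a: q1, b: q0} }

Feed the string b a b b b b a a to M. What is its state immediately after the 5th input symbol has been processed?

start at q1
read 'b': q1 → q1
read 'a': q1 → q3
read 'b': q3 → q0
read 'b': q0 → q0
read 'b': q0 → q0
After 5 symbols: q0.

q0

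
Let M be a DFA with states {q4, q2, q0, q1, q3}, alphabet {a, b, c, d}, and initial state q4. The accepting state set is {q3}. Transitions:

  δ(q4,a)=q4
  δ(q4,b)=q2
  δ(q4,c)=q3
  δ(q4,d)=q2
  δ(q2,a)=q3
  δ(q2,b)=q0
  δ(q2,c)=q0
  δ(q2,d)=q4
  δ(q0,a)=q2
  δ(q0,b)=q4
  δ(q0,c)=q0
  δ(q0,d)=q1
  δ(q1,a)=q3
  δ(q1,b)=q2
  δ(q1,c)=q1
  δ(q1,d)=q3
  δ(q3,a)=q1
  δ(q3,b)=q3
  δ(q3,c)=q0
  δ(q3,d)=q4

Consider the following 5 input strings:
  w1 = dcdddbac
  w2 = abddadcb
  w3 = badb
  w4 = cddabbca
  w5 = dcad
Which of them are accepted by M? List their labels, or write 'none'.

w1: Trace: q4 -d-> q2 -c-> q0 -d-> q1 -d-> q3 -d-> q4 -b-> q2 -a-> q3 -c-> q0  → end q0, rejected
w2: Trace: q4 -a-> q4 -b-> q2 -d-> q4 -d-> q2 -a-> q3 -d-> q4 -c-> q3 -b-> q3  → end q3, accepted
w3: Trace: q4 -b-> q2 -a-> q3 -d-> q4 -b-> q2  → end q2, rejected
w4: Trace: q4 -c-> q3 -d-> q4 -d-> q2 -a-> q3 -b-> q3 -b-> q3 -c-> q0 -a-> q2  → end q2, rejected
w5: Trace: q4 -d-> q2 -c-> q0 -a-> q2 -d-> q4  → end q4, rejected

w2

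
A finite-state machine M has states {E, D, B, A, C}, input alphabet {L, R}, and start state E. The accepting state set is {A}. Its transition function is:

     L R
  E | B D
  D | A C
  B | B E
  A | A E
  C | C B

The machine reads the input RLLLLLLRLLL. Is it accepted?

start at E
read 'R': E → D
read 'L': D → A
read 'L': A → A
read 'L': A → A
read 'L': A → A
read 'L': A → A
read 'L': A → A
read 'R': A → E
read 'L': E → B
read 'L': B → B
read 'L': B → B
End state B is not accepting.

No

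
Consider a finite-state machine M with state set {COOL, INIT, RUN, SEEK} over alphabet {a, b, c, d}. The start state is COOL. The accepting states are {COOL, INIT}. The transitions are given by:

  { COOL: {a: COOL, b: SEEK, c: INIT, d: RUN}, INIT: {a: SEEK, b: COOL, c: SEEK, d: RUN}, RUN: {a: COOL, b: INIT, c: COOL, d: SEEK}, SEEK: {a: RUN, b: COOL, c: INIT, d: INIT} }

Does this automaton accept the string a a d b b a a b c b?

Yes

COOL → COOL → COOL → RUN → INIT → COOL → COOL → COOL → SEEK → INIT → COOL
End state COOL is accepting.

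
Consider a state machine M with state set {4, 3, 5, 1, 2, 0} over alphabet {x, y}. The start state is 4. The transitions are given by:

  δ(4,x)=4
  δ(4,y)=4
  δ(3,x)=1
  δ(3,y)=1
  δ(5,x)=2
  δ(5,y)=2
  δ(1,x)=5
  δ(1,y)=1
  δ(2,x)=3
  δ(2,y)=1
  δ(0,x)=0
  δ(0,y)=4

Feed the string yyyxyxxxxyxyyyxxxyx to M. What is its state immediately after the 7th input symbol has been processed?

start at 4
read 'y': 4 → 4
read 'y': 4 → 4
read 'y': 4 → 4
read 'x': 4 → 4
read 'y': 4 → 4
read 'x': 4 → 4
read 'x': 4 → 4
After 7 symbols: 4.

4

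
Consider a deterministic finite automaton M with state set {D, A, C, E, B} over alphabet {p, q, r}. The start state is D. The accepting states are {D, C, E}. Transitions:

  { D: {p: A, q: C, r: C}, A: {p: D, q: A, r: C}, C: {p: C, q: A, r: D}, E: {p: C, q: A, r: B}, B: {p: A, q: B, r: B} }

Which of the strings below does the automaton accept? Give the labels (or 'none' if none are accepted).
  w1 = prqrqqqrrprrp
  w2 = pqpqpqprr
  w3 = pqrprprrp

w2

w1:
  start at D
  read 'p': D → A
  read 'r': A → C
  read 'q': C → A
  read 'r': A → C
  read 'q': C → A
  read 'q': A → A
  read 'q': A → A
  read 'r': A → C
  read 'r': C → D
  read 'p': D → A
  read 'r': A → C
  read 'r': C → D
  read 'p': D → A
  end A, rejected
w2:
  start at D
  read 'p': D → A
  read 'q': A → A
  read 'p': A → D
  read 'q': D → C
  read 'p': C → C
  read 'q': C → A
  read 'p': A → D
  read 'r': D → C
  read 'r': C → D
  end D, accepted
w3:
  start at D
  read 'p': D → A
  read 'q': A → A
  read 'r': A → C
  read 'p': C → C
  read 'r': C → D
  read 'p': D → A
  read 'r': A → C
  read 'r': C → D
  read 'p': D → A
  end A, rejected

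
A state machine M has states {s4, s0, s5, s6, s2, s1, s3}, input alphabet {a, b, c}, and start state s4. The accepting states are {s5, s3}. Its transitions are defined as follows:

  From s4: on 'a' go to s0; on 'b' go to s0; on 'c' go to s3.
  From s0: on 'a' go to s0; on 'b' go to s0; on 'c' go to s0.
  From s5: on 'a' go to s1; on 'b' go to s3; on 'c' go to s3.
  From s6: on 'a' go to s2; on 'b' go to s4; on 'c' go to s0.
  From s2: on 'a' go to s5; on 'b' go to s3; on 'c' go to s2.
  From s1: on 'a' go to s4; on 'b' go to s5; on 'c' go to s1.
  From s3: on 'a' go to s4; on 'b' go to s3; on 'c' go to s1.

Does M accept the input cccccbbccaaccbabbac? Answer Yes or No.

No

s4 → s3 → s1 → s1 → s1 → s1 → s5 → s3 → s1 → s1 → s4 → s0 → s0 → s0 → s0 → s0 → s0 → s0 → s0 → s0
End state s0 is not accepting.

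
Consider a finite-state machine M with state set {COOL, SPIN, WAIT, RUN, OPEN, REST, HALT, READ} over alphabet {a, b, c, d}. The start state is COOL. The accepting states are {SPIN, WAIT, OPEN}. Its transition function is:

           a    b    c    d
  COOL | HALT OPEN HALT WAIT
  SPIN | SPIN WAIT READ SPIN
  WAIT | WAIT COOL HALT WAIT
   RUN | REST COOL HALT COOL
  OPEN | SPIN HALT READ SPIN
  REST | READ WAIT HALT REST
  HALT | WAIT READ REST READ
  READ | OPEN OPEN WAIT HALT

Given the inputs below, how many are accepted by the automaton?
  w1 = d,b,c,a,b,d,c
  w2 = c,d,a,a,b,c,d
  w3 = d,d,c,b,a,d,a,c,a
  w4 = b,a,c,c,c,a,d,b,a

1

w1: Trace: COOL -d-> WAIT -b-> COOL -c-> HALT -a-> WAIT -b-> COOL -d-> WAIT -c-> HALT  → end HALT, rejected
w2: Trace: COOL -c-> HALT -d-> READ -a-> OPEN -a-> SPIN -b-> WAIT -c-> HALT -d-> READ  → end READ, rejected
w3: Trace: COOL -d-> WAIT -d-> WAIT -c-> HALT -b-> READ -a-> OPEN -d-> SPIN -a-> SPIN -c-> READ -a-> OPEN  → end OPEN, accepted
w4: Trace: COOL -b-> OPEN -a-> SPIN -c-> READ -c-> WAIT -c-> HALT -a-> WAIT -d-> WAIT -b-> COOL -a-> HALT  → end HALT, rejected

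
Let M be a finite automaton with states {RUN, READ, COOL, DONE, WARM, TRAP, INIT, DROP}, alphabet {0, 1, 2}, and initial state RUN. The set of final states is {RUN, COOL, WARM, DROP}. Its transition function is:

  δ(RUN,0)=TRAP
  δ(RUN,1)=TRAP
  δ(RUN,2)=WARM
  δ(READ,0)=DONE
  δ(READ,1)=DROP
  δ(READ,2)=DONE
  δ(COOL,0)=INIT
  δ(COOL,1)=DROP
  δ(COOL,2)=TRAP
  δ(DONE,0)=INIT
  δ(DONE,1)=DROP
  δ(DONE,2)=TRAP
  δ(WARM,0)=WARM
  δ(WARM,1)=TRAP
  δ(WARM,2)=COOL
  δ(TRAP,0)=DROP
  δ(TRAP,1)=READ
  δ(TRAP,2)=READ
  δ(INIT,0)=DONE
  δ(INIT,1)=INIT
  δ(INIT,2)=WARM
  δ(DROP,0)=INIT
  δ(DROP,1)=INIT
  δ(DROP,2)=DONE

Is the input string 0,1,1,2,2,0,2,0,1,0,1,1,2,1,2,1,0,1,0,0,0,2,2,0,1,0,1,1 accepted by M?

No

start at RUN
read '0': RUN → TRAP
read '1': TRAP → READ
read '1': READ → DROP
read '2': DROP → DONE
read '2': DONE → TRAP
read '0': TRAP → DROP
read '2': DROP → DONE
read '0': DONE → INIT
read '1': INIT → INIT
read '0': INIT → DONE
read '1': DONE → DROP
read '1': DROP → INIT
read '2': INIT → WARM
read '1': WARM → TRAP
read '2': TRAP → READ
read '1': READ → DROP
read '0': DROP → INIT
read '1': INIT → INIT
read '0': INIT → DONE
read '0': DONE → INIT
read '0': INIT → DONE
read '2': DONE → TRAP
read '2': TRAP → READ
read '0': READ → DONE
read '1': DONE → DROP
read '0': DROP → INIT
read '1': INIT → INIT
read '1': INIT → INIT
End state INIT is not accepting.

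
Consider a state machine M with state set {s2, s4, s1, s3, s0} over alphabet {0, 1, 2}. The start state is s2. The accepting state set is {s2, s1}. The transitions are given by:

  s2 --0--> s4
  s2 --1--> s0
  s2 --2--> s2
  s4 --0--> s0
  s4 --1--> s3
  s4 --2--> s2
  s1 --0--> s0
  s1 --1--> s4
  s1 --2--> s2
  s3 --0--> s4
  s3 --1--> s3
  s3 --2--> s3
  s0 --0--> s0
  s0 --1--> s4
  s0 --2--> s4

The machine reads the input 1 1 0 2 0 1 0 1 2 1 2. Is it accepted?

Trace: s2 -1-> s0 -1-> s4 -0-> s0 -2-> s4 -0-> s0 -1-> s4 -0-> s0 -1-> s4 -2-> s2 -1-> s0 -2-> s4
End state s4 is not accepting.

No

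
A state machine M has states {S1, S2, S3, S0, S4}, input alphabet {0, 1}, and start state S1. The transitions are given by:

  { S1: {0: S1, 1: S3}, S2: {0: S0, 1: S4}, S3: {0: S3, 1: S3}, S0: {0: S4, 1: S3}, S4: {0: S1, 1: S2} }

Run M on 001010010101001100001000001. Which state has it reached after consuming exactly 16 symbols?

S3

S1 → S1 → S1 → S3 → S3 → S3 → S3 → S3 → S3 → S3 → S3 → S3 → S3 → S3 → S3 → S3 → S3
After 16 symbols: S3.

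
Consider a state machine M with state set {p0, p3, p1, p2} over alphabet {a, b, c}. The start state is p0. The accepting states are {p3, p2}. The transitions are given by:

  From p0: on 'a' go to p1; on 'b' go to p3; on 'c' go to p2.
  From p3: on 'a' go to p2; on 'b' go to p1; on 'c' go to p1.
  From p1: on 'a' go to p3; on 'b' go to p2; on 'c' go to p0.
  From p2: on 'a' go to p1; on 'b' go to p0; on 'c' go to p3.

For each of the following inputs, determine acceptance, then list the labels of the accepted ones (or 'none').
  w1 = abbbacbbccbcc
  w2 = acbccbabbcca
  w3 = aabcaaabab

w3

w1: Trace: p0 -a-> p1 -b-> p2 -b-> p0 -b-> p3 -a-> p2 -c-> p3 -b-> p1 -b-> p2 -c-> p3 -c-> p1 -b-> p2 -c-> p3 -c-> p1  → end p1, rejected
w2: Trace: p0 -a-> p1 -c-> p0 -b-> p3 -c-> p1 -c-> p0 -b-> p3 -a-> p2 -b-> p0 -b-> p3 -c-> p1 -c-> p0 -a-> p1  → end p1, rejected
w3: Trace: p0 -a-> p1 -a-> p3 -b-> p1 -c-> p0 -a-> p1 -a-> p3 -a-> p2 -b-> p0 -a-> p1 -b-> p2  → end p2, accepted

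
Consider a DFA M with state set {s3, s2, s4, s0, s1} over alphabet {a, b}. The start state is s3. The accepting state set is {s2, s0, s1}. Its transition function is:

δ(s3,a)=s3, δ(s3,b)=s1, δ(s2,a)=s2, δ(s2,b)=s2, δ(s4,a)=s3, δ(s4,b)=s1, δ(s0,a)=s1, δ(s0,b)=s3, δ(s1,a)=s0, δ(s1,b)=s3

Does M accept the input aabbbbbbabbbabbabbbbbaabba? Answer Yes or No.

No

Trace: s3 -a-> s3 -a-> s3 -b-> s1 -b-> s3 -b-> s1 -b-> s3 -b-> s1 -b-> s3 -a-> s3 -b-> s1 -b-> s3 -b-> s1 -a-> s0 -b-> s3 -b-> s1 -a-> s0 -b-> s3 -b-> s1 -b-> s3 -b-> s1 -b-> s3 -a-> s3 -a-> s3 -b-> s1 -b-> s3 -a-> s3
End state s3 is not accepting.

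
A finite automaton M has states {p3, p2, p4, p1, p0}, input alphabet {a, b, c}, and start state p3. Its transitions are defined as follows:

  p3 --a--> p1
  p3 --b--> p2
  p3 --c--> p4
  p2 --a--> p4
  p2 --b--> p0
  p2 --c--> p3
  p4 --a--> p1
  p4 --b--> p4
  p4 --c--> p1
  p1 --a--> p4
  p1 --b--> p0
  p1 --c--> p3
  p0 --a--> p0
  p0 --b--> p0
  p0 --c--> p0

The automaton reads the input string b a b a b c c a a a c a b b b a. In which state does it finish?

start at p3
read 'b': p3 → p2
read 'a': p2 → p4
read 'b': p4 → p4
read 'a': p4 → p1
read 'b': p1 → p0
read 'c': p0 → p0
read 'c': p0 → p0
read 'a': p0 → p0
read 'a': p0 → p0
read 'a': p0 → p0
read 'c': p0 → p0
read 'a': p0 → p0
read 'b': p0 → p0
read 'b': p0 → p0
read 'b': p0 → p0
read 'a': p0 → p0

p0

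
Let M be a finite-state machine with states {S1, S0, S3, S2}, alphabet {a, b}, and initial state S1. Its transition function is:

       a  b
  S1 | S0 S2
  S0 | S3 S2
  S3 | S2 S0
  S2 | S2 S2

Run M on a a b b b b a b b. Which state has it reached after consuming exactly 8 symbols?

S2

Trace: S1 -a-> S0 -a-> S3 -b-> S0 -b-> S2 -b-> S2 -b-> S2 -a-> S2 -b-> S2
After 8 symbols: S2.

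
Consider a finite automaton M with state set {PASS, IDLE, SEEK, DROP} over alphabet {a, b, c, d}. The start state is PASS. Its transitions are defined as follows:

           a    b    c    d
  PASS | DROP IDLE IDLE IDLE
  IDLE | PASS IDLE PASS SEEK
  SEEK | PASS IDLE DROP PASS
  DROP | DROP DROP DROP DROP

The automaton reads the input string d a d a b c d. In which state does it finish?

IDLE

Trace: PASS -d-> IDLE -a-> PASS -d-> IDLE -a-> PASS -b-> IDLE -c-> PASS -d-> IDLE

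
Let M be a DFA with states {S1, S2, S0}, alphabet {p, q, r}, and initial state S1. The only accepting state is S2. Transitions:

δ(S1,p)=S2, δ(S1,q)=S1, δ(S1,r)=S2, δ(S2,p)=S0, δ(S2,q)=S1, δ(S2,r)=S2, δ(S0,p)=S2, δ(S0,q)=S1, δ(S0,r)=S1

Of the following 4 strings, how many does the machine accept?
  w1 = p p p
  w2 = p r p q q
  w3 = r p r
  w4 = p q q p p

1

w1:
  start at S1
  read 'p': S1 → S2
  read 'p': S2 → S0
  read 'p': S0 → S2
  end S2, accepted
w2:
  start at S1
  read 'p': S1 → S2
  read 'r': S2 → S2
  read 'p': S2 → S0
  read 'q': S0 → S1
  read 'q': S1 → S1
  end S1, rejected
w3:
  start at S1
  read 'r': S1 → S2
  read 'p': S2 → S0
  read 'r': S0 → S1
  end S1, rejected
w4:
  start at S1
  read 'p': S1 → S2
  read 'q': S2 → S1
  read 'q': S1 → S1
  read 'p': S1 → S2
  read 'p': S2 → S0
  end S0, rejected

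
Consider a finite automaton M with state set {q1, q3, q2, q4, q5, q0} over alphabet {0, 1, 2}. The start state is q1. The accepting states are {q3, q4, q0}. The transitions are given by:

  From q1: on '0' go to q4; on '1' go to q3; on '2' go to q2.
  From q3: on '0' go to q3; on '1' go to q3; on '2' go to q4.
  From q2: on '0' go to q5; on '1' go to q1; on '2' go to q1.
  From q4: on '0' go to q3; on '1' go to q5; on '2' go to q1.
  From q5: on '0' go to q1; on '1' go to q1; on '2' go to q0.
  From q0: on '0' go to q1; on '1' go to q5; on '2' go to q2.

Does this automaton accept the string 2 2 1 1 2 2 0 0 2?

Yes

Trace: q1 -2-> q2 -2-> q1 -1-> q3 -1-> q3 -2-> q4 -2-> q1 -0-> q4 -0-> q3 -2-> q4
End state q4 is accepting.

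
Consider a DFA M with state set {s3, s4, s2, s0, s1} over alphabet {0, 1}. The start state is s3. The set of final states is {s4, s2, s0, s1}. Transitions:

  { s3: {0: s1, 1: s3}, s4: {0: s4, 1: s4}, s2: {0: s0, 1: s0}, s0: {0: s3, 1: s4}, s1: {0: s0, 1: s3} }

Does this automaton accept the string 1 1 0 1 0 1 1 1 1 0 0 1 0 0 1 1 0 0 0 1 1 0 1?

s3 → s3 → s3 → s1 → s3 → s1 → s3 → s3 → s3 → s3 → s1 → s0 → s4 → s4 → s4 → s4 → s4 → s4 → s4 → s4 → s4 → s4 → s4 → s4
End state s4 is accepting.

Yes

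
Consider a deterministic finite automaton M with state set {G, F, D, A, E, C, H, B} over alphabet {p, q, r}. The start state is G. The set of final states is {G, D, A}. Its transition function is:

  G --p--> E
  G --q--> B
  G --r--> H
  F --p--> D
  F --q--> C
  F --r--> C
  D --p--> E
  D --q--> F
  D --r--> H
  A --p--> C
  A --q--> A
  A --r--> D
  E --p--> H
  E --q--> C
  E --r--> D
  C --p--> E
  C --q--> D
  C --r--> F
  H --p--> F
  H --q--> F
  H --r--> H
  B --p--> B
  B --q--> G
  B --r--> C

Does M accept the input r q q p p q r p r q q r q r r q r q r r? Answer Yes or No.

No

start at G
read 'r': G → H
read 'q': H → F
read 'q': F → C
read 'p': C → E
read 'p': E → H
read 'q': H → F
read 'r': F → C
read 'p': C → E
read 'r': E → D
read 'q': D → F
read 'q': F → C
read 'r': C → F
read 'q': F → C
read 'r': C → F
read 'r': F → C
read 'q': C → D
read 'r': D → H
read 'q': H → F
read 'r': F → C
read 'r': C → F
End state F is not accepting.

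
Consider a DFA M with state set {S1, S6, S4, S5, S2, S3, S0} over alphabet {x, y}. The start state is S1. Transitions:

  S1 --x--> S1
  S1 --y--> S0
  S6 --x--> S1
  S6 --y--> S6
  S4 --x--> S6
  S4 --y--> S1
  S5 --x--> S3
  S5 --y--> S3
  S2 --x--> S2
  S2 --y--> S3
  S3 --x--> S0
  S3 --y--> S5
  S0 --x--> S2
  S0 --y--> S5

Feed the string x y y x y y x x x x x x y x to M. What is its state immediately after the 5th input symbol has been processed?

S5

start at S1
read 'x': S1 → S1
read 'y': S1 → S0
read 'y': S0 → S5
read 'x': S5 → S3
read 'y': S3 → S5
After 5 symbols: S5.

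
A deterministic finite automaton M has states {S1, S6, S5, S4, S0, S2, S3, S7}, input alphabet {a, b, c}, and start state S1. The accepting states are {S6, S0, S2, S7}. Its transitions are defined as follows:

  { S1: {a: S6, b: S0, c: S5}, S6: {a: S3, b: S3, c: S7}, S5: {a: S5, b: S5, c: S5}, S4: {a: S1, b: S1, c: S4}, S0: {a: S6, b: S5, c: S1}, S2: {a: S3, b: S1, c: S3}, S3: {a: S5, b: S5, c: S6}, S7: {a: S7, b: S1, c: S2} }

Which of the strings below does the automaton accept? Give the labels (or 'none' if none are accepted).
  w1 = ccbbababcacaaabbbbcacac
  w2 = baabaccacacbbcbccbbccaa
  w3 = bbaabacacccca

w1: Trace: S1 -c-> S5 -c-> S5 -b-> S5 -b-> S5 -a-> S5 -b-> S5 -a-> S5 -b-> S5 -c-> S5 -a-> S5 -c-> S5 -a-> S5 -a-> S5 -a-> S5 -b-> S5 -b-> S5 -b-> S5 -b-> S5 -c-> S5 -a-> S5 -c-> S5 -a-> S5 -c-> S5  → end S5, rejected
w2: Trace: S1 -b-> S0 -a-> S6 -a-> S3 -b-> S5 -a-> S5 -c-> S5 -c-> S5 -a-> S5 -c-> S5 -a-> S5 -c-> S5 -b-> S5 -b-> S5 -c-> S5 -b-> S5 -c-> S5 -c-> S5 -b-> S5 -b-> S5 -c-> S5 -c-> S5 -a-> S5 -a-> S5  → end S5, rejected
w3: Trace: S1 -b-> S0 -b-> S5 -a-> S5 -a-> S5 -b-> S5 -a-> S5 -c-> S5 -a-> S5 -c-> S5 -c-> S5 -c-> S5 -c-> S5 -a-> S5  → end S5, rejected

none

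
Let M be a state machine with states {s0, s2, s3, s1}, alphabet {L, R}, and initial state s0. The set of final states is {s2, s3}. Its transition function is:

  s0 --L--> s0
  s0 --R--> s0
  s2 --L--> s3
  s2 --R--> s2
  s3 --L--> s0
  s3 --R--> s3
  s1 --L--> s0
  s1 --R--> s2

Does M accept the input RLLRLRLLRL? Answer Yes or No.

s0 → s0 → s0 → s0 → s0 → s0 → s0 → s0 → s0 → s0 → s0
End state s0 is not accepting.

No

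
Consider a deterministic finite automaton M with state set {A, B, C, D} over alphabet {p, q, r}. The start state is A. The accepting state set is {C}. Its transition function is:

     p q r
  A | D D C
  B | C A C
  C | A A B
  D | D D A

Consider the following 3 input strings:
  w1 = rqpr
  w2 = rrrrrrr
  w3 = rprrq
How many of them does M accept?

1

w1: A → C → A → D → A  → end A, rejected
w2: A → C → B → C → B → C → B → C  → end C, accepted
w3: A → C → A → C → B → A  → end A, rejected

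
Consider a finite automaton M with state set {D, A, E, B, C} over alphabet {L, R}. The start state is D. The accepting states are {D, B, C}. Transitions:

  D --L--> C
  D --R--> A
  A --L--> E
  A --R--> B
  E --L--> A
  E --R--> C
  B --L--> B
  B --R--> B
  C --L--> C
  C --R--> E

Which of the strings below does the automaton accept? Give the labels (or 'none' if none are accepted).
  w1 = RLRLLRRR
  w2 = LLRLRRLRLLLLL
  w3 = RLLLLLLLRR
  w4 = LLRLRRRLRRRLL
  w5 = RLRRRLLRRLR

w2, w4

w1:
  start at D
  read 'R': D → A
  read 'L': A → E
  read 'R': E → C
  read 'L': C → C
  read 'L': C → C
  read 'R': C → E
  read 'R': E → C
  read 'R': C → E
  end E, rejected
w2:
  start at D
  read 'L': D → C
  read 'L': C → C
  read 'R': C → E
  read 'L': E → A
  read 'R': A → B
  read 'R': B → B
  read 'L': B → B
  read 'R': B → B
  read 'L': B → B
  read 'L': B → B
  read 'L': B → B
  read 'L': B → B
  read 'L': B → B
  end B, accepted
w3:
  start at D
  read 'R': D → A
  read 'L': A → E
  read 'L': E → A
  read 'L': A → E
  read 'L': E → A
  read 'L': A → E
  read 'L': E → A
  read 'L': A → E
  read 'R': E → C
  read 'R': C → E
  end E, rejected
w4:
  start at D
  read 'L': D → C
  read 'L': C → C
  read 'R': C → E
  read 'L': E → A
  read 'R': A → B
  read 'R': B → B
  read 'R': B → B
  read 'L': B → B
  read 'R': B → B
  read 'R': B → B
  read 'R': B → B
  read 'L': B → B
  read 'L': B → B
  end B, accepted
w5:
  start at D
  read 'R': D → A
  read 'L': A → E
  read 'R': E → C
  read 'R': C → E
  read 'R': E → C
  read 'L': C → C
  read 'L': C → C
  read 'R': C → E
  read 'R': E → C
  read 'L': C → C
  read 'R': C → E
  end E, rejected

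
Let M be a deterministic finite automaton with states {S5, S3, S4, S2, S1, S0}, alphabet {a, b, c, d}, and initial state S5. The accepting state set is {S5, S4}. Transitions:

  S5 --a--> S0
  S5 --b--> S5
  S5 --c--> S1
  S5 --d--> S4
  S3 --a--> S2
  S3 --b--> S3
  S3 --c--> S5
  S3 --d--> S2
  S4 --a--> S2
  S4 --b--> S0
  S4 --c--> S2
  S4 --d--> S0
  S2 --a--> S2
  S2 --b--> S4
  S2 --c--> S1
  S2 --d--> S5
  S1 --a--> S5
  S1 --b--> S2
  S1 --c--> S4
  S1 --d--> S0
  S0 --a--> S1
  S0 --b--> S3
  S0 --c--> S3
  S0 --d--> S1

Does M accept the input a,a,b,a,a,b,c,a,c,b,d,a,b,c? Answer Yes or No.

S5 → S0 → S1 → S2 → S2 → S2 → S4 → S2 → S2 → S1 → S2 → S5 → S0 → S3 → S5
End state S5 is accepting.

Yes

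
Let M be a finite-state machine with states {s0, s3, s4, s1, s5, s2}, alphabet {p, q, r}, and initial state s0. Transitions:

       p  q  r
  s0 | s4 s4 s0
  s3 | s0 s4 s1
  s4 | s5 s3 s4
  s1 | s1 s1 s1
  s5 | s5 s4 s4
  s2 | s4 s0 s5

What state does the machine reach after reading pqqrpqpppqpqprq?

s3

start at s0
read 'p': s0 → s4
read 'q': s4 → s3
read 'q': s3 → s4
read 'r': s4 → s4
read 'p': s4 → s5
read 'q': s5 → s4
read 'p': s4 → s5
read 'p': s5 → s5
read 'p': s5 → s5
read 'q': s5 → s4
read 'p': s4 → s5
read 'q': s5 → s4
read 'p': s4 → s5
read 'r': s5 → s4
read 'q': s4 → s3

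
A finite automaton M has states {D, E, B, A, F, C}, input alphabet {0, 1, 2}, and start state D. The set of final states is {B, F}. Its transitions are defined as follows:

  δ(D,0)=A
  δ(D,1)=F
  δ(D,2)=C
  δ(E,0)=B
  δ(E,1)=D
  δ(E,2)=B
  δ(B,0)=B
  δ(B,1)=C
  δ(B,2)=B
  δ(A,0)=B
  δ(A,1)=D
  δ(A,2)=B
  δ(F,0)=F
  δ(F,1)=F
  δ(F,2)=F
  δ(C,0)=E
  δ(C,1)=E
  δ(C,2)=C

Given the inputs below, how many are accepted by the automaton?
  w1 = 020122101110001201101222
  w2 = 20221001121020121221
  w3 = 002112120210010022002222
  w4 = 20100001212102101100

3

w1: D → A → B → B → C → C → C → E → B → C → E → D → A → B → B → C → C → E → D → F → F → F → F → F → F  → end F, accepted
w2: D → C → E → B → B → C → E → B → C → E → B → C → E → B → B → C → C → E → B → B → C  → end C, rejected
w3: D → A → B → B → C → E → B → C → C → E → B → C → E → B → C → E → B → B → B → B → B → B → B → B → B  → end B, accepted
w4: D → C → E → D → A → B → B → B → C → C → E → B → C → E → B → C → E → D → F → F → F  → end F, accepted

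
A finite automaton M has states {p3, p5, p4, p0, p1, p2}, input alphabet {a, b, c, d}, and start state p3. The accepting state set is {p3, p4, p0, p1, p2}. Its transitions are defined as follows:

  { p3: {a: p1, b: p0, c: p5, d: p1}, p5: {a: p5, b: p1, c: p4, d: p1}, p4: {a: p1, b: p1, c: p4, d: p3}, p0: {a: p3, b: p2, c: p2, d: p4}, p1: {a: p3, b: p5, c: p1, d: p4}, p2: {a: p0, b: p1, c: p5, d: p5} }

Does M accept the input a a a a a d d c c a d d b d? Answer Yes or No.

start at p3
read 'a': p3 → p1
read 'a': p1 → p3
read 'a': p3 → p1
read 'a': p1 → p3
read 'a': p3 → p1
read 'd': p1 → p4
read 'd': p4 → p3
read 'c': p3 → p5
read 'c': p5 → p4
read 'a': p4 → p1
read 'd': p1 → p4
read 'd': p4 → p3
read 'b': p3 → p0
read 'd': p0 → p4
End state p4 is accepting.

Yes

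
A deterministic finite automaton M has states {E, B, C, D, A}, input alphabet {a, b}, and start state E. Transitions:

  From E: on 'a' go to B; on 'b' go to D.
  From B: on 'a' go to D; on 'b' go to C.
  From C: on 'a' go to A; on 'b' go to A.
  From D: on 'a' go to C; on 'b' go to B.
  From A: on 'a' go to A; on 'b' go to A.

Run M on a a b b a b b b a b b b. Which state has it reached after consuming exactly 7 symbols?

A

Trace: E -a-> B -a-> D -b-> B -b-> C -a-> A -b-> A -b-> A
After 7 symbols: A.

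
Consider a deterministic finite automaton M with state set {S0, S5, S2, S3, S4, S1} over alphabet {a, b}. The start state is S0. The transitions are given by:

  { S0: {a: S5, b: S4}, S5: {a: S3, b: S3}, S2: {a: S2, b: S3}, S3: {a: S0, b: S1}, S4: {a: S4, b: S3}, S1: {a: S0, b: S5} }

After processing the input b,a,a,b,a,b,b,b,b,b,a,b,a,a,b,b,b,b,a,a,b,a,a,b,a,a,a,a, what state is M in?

S0

S0 → S4 → S4 → S4 → S3 → S0 → S4 → S3 → S1 → S5 → S3 → S0 → S4 → S4 → S4 → S3 → S1 → S5 → S3 → S0 → S5 → S3 → S0 → S5 → S3 → S0 → S5 → S3 → S0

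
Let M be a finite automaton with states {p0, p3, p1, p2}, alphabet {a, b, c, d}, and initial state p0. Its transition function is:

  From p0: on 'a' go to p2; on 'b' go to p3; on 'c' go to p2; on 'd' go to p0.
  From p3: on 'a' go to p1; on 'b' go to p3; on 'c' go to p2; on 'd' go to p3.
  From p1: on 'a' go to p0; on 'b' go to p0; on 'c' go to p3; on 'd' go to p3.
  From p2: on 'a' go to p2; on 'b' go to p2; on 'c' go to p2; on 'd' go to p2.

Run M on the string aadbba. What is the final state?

p2

start at p0
read 'a': p0 → p2
read 'a': p2 → p2
read 'd': p2 → p2
read 'b': p2 → p2
read 'b': p2 → p2
read 'a': p2 → p2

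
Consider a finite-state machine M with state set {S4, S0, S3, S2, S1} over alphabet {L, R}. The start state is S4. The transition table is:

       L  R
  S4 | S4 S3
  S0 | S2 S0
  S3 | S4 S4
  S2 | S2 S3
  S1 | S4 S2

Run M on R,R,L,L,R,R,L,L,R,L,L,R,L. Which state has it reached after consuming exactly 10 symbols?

Trace: S4 -R-> S3 -R-> S4 -L-> S4 -L-> S4 -R-> S3 -R-> S4 -L-> S4 -L-> S4 -R-> S3 -L-> S4
After 10 symbols: S4.

S4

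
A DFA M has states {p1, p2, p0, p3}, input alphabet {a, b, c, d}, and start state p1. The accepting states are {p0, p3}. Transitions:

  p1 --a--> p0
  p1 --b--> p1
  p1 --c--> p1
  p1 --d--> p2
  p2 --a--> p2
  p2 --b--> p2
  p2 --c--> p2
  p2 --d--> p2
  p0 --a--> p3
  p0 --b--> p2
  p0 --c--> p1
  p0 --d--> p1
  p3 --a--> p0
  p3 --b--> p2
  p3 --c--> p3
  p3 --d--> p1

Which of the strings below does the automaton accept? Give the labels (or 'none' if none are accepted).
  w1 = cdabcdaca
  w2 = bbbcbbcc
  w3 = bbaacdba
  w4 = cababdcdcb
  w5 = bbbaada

w1: p1 → p1 → p2 → p2 → p2 → p2 → p2 → p2 → p2 → p2  → end p2, rejected
w2: p1 → p1 → p1 → p1 → p1 → p1 → p1 → p1 → p1  → end p1, rejected
w3: p1 → p1 → p1 → p0 → p3 → p3 → p1 → p1 → p0  → end p0, accepted
w4: p1 → p1 → p0 → p2 → p2 → p2 → p2 → p2 → p2 → p2 → p2  → end p2, rejected
w5: p1 → p1 → p1 → p1 → p0 → p3 → p1 → p0  → end p0, accepted

w3, w5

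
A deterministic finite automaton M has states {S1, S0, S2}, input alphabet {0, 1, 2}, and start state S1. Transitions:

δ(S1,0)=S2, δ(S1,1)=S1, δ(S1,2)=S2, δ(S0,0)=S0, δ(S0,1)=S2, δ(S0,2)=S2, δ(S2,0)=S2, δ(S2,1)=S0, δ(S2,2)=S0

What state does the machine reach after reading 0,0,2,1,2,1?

S2

S1 → S2 → S2 → S0 → S2 → S0 → S2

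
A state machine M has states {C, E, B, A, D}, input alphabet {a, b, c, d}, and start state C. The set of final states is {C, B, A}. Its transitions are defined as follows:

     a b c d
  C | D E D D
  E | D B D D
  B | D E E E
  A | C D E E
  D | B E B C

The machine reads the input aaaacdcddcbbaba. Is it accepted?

No

start at C
read 'a': C → D
read 'a': D → B
read 'a': B → D
read 'a': D → B
read 'c': B → E
read 'd': E → D
read 'c': D → B
read 'd': B → E
read 'd': E → D
read 'c': D → B
read 'b': B → E
read 'b': E → B
read 'a': B → D
read 'b': D → E
read 'a': E → D
End state D is not accepting.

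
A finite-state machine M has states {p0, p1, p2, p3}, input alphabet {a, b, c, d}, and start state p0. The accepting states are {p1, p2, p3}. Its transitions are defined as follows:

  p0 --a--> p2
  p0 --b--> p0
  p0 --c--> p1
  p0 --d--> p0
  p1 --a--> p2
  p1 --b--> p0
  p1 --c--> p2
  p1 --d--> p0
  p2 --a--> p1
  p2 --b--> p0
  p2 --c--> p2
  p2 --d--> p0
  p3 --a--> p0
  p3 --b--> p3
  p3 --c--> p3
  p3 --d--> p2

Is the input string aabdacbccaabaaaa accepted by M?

p0 → p2 → p1 → p0 → p0 → p2 → p2 → p0 → p1 → p2 → p1 → p2 → p0 → p2 → p1 → p2 → p1
End state p1 is accepting.

Yes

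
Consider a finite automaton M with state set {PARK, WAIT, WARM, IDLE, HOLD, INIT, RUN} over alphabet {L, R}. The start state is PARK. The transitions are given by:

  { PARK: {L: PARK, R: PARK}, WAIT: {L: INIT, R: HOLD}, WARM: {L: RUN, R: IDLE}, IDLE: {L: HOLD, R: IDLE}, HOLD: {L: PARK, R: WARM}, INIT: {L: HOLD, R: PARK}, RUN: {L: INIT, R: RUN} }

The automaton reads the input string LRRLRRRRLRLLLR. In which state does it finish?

PARK

start at PARK
read 'L': PARK → PARK
read 'R': PARK → PARK
read 'R': PARK → PARK
read 'L': PARK → PARK
read 'R': PARK → PARK
read 'R': PARK → PARK
read 'R': PARK → PARK
read 'R': PARK → PARK
read 'L': PARK → PARK
read 'R': PARK → PARK
read 'L': PARK → PARK
read 'L': PARK → PARK
read 'L': PARK → PARK
read 'R': PARK → PARK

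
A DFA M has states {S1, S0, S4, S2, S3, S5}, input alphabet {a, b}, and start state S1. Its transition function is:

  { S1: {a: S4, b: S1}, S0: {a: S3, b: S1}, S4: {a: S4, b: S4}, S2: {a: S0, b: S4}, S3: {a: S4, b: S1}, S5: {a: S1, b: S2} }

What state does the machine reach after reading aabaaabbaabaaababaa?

S4

start at S1
read 'a': S1 → S4
read 'a': S4 → S4
read 'b': S4 → S4
read 'a': S4 → S4
read 'a': S4 → S4
read 'a': S4 → S4
read 'b': S4 → S4
read 'b': S4 → S4
read 'a': S4 → S4
read 'a': S4 → S4
read 'b': S4 → S4
read 'a': S4 → S4
read 'a': S4 → S4
read 'a': S4 → S4
read 'b': S4 → S4
read 'a': S4 → S4
read 'b': S4 → S4
read 'a': S4 → S4
read 'a': S4 → S4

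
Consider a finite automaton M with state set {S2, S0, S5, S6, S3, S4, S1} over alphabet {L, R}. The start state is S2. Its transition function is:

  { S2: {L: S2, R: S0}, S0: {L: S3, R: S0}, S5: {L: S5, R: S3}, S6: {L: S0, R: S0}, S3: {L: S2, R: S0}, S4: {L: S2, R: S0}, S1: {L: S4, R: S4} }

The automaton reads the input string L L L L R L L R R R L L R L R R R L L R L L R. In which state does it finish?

start at S2
read 'L': S2 → S2
read 'L': S2 → S2
read 'L': S2 → S2
read 'L': S2 → S2
read 'R': S2 → S0
read 'L': S0 → S3
read 'L': S3 → S2
read 'R': S2 → S0
read 'R': S0 → S0
read 'R': S0 → S0
read 'L': S0 → S3
read 'L': S3 → S2
read 'R': S2 → S0
read 'L': S0 → S3
read 'R': S3 → S0
read 'R': S0 → S0
read 'R': S0 → S0
read 'L': S0 → S3
read 'L': S3 → S2
read 'R': S2 → S0
read 'L': S0 → S3
read 'L': S3 → S2
read 'R': S2 → S0

S0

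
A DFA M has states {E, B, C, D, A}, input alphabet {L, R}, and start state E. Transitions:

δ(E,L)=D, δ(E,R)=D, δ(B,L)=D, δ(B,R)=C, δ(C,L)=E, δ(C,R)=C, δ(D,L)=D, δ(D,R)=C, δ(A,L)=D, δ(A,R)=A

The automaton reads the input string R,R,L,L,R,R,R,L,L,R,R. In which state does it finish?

Trace: E -R-> D -R-> C -L-> E -L-> D -R-> C -R-> C -R-> C -L-> E -L-> D -R-> C -R-> C

C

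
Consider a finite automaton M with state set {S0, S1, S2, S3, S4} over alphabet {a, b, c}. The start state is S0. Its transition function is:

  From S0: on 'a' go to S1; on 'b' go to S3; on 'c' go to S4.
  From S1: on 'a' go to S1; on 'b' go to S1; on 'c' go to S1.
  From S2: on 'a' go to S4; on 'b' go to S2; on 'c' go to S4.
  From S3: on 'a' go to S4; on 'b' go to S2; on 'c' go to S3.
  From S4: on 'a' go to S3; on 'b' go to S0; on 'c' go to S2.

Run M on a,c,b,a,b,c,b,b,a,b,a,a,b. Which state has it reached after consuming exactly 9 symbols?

Trace: S0 -a-> S1 -c-> S1 -b-> S1 -a-> S1 -b-> S1 -c-> S1 -b-> S1 -b-> S1 -a-> S1
After 9 symbols: S1.

S1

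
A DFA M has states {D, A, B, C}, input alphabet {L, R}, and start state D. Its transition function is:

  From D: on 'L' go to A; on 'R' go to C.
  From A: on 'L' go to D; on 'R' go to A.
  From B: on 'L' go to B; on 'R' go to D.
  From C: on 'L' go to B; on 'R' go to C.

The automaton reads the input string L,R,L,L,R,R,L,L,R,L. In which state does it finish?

Trace: D -L-> A -R-> A -L-> D -L-> A -R-> A -R-> A -L-> D -L-> A -R-> A -L-> D

D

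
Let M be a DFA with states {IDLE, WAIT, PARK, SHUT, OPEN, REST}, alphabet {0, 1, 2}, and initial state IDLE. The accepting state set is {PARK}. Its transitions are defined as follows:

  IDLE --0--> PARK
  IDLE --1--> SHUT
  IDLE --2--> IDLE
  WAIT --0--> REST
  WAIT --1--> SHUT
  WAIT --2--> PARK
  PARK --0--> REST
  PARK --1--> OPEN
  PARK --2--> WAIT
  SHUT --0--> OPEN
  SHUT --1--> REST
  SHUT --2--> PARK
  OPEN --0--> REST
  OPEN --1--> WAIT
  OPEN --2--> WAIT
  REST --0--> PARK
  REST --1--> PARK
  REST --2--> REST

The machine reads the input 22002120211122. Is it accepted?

No

start at IDLE
read '2': IDLE → IDLE
read '2': IDLE → IDLE
read '0': IDLE → PARK
read '0': PARK → REST
read '2': REST → REST
read '1': REST → PARK
read '2': PARK → WAIT
read '0': WAIT → REST
read '2': REST → REST
read '1': REST → PARK
read '1': PARK → OPEN
read '1': OPEN → WAIT
read '2': WAIT → PARK
read '2': PARK → WAIT
End state WAIT is not accepting.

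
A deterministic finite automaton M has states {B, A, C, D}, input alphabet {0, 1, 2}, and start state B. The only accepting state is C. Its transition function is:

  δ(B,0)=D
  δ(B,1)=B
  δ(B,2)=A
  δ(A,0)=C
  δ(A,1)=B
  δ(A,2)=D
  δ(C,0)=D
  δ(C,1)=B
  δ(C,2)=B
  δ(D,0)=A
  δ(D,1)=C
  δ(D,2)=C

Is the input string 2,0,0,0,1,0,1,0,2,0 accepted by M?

No

start at B
read '2': B → A
read '0': A → C
read '0': C → D
read '0': D → A
read '1': A → B
read '0': B → D
read '1': D → C
read '0': C → D
read '2': D → C
read '0': C → D
End state D is not accepting.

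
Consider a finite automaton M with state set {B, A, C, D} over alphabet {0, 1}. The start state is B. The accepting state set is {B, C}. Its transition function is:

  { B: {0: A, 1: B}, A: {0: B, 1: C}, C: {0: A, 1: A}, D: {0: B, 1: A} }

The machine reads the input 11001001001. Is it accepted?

Yes

start at B
read '1': B → B
read '1': B → B
read '0': B → A
read '0': A → B
read '1': B → B
read '0': B → A
read '0': A → B
read '1': B → B
read '0': B → A
read '0': A → B
read '1': B → B
End state B is accepting.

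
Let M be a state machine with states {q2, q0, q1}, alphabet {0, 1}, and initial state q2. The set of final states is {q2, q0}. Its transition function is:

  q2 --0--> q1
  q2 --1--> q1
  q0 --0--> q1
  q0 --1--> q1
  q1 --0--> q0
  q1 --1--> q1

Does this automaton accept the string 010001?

q2 → q1 → q1 → q0 → q1 → q0 → q1
End state q1 is not accepting.

No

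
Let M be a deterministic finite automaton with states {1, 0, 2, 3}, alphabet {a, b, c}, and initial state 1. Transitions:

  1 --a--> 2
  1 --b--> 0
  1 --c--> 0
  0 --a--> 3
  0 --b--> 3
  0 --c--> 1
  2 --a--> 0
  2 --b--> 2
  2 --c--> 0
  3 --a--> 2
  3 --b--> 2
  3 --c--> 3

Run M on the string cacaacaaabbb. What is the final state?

Trace: 1 -c-> 0 -a-> 3 -c-> 3 -a-> 2 -a-> 0 -c-> 1 -a-> 2 -a-> 0 -a-> 3 -b-> 2 -b-> 2 -b-> 2

2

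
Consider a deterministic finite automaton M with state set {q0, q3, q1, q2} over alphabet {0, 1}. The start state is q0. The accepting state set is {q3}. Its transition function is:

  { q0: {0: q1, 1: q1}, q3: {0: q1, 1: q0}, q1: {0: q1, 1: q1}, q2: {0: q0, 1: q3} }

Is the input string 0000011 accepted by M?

q0 → q1 → q1 → q1 → q1 → q1 → q1 → q1
End state q1 is not accepting.

No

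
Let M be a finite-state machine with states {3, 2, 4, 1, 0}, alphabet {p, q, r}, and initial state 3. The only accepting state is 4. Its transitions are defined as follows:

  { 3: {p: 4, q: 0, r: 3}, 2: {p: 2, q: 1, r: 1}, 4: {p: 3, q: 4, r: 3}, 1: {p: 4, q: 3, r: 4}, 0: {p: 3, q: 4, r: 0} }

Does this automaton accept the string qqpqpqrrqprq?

No

start at 3
read 'q': 3 → 0
read 'q': 0 → 4
read 'p': 4 → 3
read 'q': 3 → 0
read 'p': 0 → 3
read 'q': 3 → 0
read 'r': 0 → 0
read 'r': 0 → 0
read 'q': 0 → 4
read 'p': 4 → 3
read 'r': 3 → 3
read 'q': 3 → 0
End state 0 is not accepting.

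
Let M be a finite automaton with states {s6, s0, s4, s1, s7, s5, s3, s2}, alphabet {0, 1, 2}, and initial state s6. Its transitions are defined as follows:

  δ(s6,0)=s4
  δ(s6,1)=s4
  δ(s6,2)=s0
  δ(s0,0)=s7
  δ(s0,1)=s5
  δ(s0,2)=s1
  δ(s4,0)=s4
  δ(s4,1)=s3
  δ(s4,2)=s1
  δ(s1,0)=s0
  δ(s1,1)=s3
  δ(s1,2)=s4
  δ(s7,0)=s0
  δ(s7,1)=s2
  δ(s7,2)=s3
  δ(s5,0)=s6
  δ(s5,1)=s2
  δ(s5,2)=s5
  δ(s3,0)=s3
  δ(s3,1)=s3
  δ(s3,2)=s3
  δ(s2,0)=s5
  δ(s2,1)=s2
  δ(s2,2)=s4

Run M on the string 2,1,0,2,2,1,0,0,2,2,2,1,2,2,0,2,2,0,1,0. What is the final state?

start at s6
read '2': s6 → s0
read '1': s0 → s5
read '0': s5 → s6
read '2': s6 → s0
read '2': s0 → s1
read '1': s1 → s3
read '0': s3 → s3
read '0': s3 → s3
read '2': s3 → s3
read '2': s3 → s3
read '2': s3 → s3
read '1': s3 → s3
read '2': s3 → s3
read '2': s3 → s3
read '0': s3 → s3
read '2': s3 → s3
read '2': s3 → s3
read '0': s3 → s3
read '1': s3 → s3
read '0': s3 → s3

s3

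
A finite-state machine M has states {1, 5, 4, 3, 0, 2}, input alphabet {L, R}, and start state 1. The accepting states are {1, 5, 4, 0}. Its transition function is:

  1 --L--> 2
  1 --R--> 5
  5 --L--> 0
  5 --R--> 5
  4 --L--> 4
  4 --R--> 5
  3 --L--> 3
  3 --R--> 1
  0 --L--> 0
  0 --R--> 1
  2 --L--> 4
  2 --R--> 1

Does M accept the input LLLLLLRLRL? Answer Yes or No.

Trace: 1 -L-> 2 -L-> 4 -L-> 4 -L-> 4 -L-> 4 -L-> 4 -R-> 5 -L-> 0 -R-> 1 -L-> 2
End state 2 is not accepting.

No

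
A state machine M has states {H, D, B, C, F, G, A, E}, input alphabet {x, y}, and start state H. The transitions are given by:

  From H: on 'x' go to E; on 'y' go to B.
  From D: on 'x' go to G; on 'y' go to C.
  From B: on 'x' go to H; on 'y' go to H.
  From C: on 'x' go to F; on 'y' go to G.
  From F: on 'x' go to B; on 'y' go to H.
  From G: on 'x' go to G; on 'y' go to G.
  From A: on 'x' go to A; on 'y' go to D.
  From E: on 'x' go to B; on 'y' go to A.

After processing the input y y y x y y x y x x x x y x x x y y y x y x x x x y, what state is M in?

G

Trace: H -y-> B -y-> H -y-> B -x-> H -y-> B -y-> H -x-> E -y-> A -x-> A -x-> A -x-> A -x-> A -y-> D -x-> G -x-> G -x-> G -y-> G -y-> G -y-> G -x-> G -y-> G -x-> G -x-> G -x-> G -x-> G -y-> G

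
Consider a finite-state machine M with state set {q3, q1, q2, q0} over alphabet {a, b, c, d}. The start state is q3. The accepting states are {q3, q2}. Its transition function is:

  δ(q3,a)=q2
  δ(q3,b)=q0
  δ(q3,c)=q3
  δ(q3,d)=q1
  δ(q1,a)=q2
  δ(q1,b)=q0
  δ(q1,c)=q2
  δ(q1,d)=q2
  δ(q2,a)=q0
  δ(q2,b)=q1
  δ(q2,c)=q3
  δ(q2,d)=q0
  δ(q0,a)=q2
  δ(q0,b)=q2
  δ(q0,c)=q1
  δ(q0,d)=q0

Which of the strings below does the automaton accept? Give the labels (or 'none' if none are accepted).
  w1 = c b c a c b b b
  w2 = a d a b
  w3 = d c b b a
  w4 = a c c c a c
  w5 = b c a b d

w1: Trace: q3 -c-> q3 -b-> q0 -c-> q1 -a-> q2 -c-> q3 -b-> q0 -b-> q2 -b-> q1  → end q1, rejected
w2: Trace: q3 -a-> q2 -d-> q0 -a-> q2 -b-> q1  → end q1, rejected
w3: Trace: q3 -d-> q1 -c-> q2 -b-> q1 -b-> q0 -a-> q2  → end q2, accepted
w4: Trace: q3 -a-> q2 -c-> q3 -c-> q3 -c-> q3 -a-> q2 -c-> q3  → end q3, accepted
w5: Trace: q3 -b-> q0 -c-> q1 -a-> q2 -b-> q1 -d-> q2  → end q2, accepted

w3, w4, w5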